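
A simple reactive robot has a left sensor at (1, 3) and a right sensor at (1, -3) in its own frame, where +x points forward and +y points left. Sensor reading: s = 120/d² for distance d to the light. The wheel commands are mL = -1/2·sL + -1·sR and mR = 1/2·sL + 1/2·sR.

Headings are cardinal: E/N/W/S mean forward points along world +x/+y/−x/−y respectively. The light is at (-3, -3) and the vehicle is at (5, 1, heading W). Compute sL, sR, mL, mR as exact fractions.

12/5 60/49 -594/245 444/245

left sensor world pos  = (4, -2); dL² = 50
right sensor world pos = (4, 4); dR² = 98
sL = 120/50 = 12/5
sR = 120/98 = 60/49
mL = -1/2·sL + -1·sR = -594/245
mR = 1/2·sL + 1/2·sR = 444/245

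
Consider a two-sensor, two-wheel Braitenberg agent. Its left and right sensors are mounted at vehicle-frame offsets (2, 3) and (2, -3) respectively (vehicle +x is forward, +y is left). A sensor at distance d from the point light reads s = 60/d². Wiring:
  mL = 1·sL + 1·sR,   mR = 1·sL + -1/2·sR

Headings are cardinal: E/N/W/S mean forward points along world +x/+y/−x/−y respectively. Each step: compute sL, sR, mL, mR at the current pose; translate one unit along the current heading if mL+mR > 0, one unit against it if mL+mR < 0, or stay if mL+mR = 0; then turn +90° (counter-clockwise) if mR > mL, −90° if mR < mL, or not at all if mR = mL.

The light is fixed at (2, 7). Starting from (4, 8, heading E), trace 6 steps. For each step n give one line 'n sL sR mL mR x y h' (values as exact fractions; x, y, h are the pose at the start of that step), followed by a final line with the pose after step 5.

n=0: pose=(4,8,E); sL=15/8, sR=3; mL=39/8, mR=3/8; mL+mR=21/4 → advance +1; mR−mL=-9/2 → turn -1·90°
n=1: pose=(5,8,S); sL=60/37, sR=60; mL=2280/37, mR=-1050/37; mL+mR=1230/37 → advance +1; mR−mL=-90 → turn -1·90°
n=2: pose=(5,7,W); sL=6, sR=6; mL=12, mR=3; mL+mR=15 → advance +1; mR−mL=-9 → turn -1·90°
n=3: pose=(4,7,N); sL=12, sR=60/29; mL=408/29, mR=318/29; mL+mR=726/29 → advance +1; mR−mL=-90/29 → turn -1·90°
n=4: pose=(4,8,E); sL=15/8, sR=3; mL=39/8, mR=3/8; mL+mR=21/4 → advance +1; mR−mL=-9/2 → turn -1·90°
n=5: pose=(5,8,S); sL=60/37, sR=60; mL=2280/37, mR=-1050/37; mL+mR=1230/37 → advance +1; mR−mL=-90 → turn -1·90°

0 15/8 3 39/8 3/8 4 8 E
1 60/37 60 2280/37 -1050/37 5 8 S
2 6 6 12 3 5 7 W
3 12 60/29 408/29 318/29 4 7 N
4 15/8 3 39/8 3/8 4 8 E
5 60/37 60 2280/37 -1050/37 5 8 S
final 5 7 W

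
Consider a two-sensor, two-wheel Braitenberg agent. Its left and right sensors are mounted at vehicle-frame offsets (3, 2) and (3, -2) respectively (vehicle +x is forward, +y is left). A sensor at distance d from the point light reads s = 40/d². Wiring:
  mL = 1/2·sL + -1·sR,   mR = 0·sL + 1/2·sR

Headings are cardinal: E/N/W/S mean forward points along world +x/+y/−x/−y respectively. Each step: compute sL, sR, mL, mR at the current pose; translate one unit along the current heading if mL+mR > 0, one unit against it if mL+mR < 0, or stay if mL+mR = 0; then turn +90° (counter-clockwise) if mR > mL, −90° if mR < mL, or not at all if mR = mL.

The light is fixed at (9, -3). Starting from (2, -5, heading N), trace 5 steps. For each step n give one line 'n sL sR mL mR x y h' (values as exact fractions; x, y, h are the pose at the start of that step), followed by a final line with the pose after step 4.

0 20/41 20/13 -690/533 10/13 2 -5 N
1 8/25 40/101 -596/2525 20/101 2 -6 W
2 10/13 2/5 -1/65 1/5 3 -6 S
3 40/13 8/9 76/117 4/9 3 -7 E
4 20/29 20/49 -90/1421 10/49 4 -7 S
final 4 -8 E

n=0: pose=(2,-5,N); sL=20/41, sR=20/13; mL=-690/533, mR=10/13; mL+mR=-280/533 → advance -1; mR−mL=1100/533 → turn +1·90°
n=1: pose=(2,-6,W); sL=8/25, sR=40/101; mL=-596/2525, mR=20/101; mL+mR=-96/2525 → advance -1; mR−mL=1096/2525 → turn +1·90°
n=2: pose=(3,-6,S); sL=10/13, sR=2/5; mL=-1/65, mR=1/5; mL+mR=12/65 → advance +1; mR−mL=14/65 → turn +1·90°
n=3: pose=(3,-7,E); sL=40/13, sR=8/9; mL=76/117, mR=4/9; mL+mR=128/117 → advance +1; mR−mL=-8/39 → turn -1·90°
n=4: pose=(4,-7,S); sL=20/29, sR=20/49; mL=-90/1421, mR=10/49; mL+mR=200/1421 → advance +1; mR−mL=380/1421 → turn +1·90°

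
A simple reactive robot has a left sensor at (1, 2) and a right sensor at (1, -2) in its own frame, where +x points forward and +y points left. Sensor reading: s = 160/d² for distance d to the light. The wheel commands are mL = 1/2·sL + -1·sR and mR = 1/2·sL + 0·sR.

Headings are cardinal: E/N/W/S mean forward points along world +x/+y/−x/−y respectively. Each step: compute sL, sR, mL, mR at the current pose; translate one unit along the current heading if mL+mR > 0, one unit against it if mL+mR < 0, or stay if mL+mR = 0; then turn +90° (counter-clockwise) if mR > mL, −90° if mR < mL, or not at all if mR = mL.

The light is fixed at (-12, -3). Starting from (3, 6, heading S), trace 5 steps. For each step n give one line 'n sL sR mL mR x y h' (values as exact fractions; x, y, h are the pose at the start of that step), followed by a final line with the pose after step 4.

0 160/353 160/233 -37840/82249 80/353 3 6 S
1 2/5 1/2 -3/10 1/5 3 7 E
2 32/53 160/377 -2448/19981 16/53 2 7 N
3 16/25 80/169 -648/4225 8/25 2 8 W
4 32/65 160/221 -528/1105 16/65 1 8 S
final 1 9 E

n=0: pose=(3,6,S); sL=160/353, sR=160/233; mL=-37840/82249, mR=80/353; mL+mR=-19200/82249 → advance -1; mR−mL=160/233 → turn +1·90°
n=1: pose=(3,7,E); sL=2/5, sR=1/2; mL=-3/10, mR=1/5; mL+mR=-1/10 → advance -1; mR−mL=1/2 → turn +1·90°
n=2: pose=(2,7,N); sL=32/53, sR=160/377; mL=-2448/19981, mR=16/53; mL+mR=3584/19981 → advance +1; mR−mL=160/377 → turn +1·90°
n=3: pose=(2,8,W); sL=16/25, sR=80/169; mL=-648/4225, mR=8/25; mL+mR=704/4225 → advance +1; mR−mL=80/169 → turn +1·90°
n=4: pose=(1,8,S); sL=32/65, sR=160/221; mL=-528/1105, mR=16/65; mL+mR=-256/1105 → advance -1; mR−mL=160/221 → turn +1·90°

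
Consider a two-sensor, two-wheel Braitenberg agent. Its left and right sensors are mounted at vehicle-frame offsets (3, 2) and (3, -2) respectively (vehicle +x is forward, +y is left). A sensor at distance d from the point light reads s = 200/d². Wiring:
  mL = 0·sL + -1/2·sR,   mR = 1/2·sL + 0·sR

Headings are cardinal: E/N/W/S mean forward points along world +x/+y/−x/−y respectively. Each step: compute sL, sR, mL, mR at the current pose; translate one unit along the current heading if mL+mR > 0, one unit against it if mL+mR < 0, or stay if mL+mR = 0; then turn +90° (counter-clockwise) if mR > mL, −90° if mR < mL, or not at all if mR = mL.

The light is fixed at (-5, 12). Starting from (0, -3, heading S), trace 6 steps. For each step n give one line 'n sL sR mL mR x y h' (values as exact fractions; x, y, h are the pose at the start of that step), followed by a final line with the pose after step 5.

n=0: pose=(0,-3,S); sL=200/373, sR=200/333; mL=-100/333, mR=100/373; mL+mR=-4000/124209 → advance -1; mR−mL=70600/124209 → turn +1·90°
n=1: pose=(0,-2,E); sL=25/26, sR=5/8; mL=-5/16, mR=25/52; mL+mR=35/208 → advance +1; mR−mL=165/208 → turn +1·90°
n=2: pose=(1,-2,N); sL=200/137, sR=40/37; mL=-20/37, mR=100/137; mL+mR=960/5069 → advance +1; mR−mL=6440/5069 → turn +1·90°
n=3: pose=(1,-1,W); sL=100/117, sR=20/13; mL=-10/13, mR=50/117; mL+mR=-40/117 → advance -1; mR−mL=140/117 → turn +1·90°
n=4: pose=(2,-1,S); sL=200/337, sR=200/281; mL=-100/281, mR=100/337; mL+mR=-5600/94697 → advance -1; mR−mL=61800/94697 → turn +1·90°
n=5: pose=(2,0,E); sL=1, sR=25/37; mL=-25/74, mR=1/2; mL+mR=6/37 → advance +1; mR−mL=31/37 → turn +1·90°

0 200/373 200/333 -100/333 100/373 0 -3 S
1 25/26 5/8 -5/16 25/52 0 -2 E
2 200/137 40/37 -20/37 100/137 1 -2 N
3 100/117 20/13 -10/13 50/117 1 -1 W
4 200/337 200/281 -100/281 100/337 2 -1 S
5 1 25/37 -25/74 1/2 2 0 E
final 3 0 N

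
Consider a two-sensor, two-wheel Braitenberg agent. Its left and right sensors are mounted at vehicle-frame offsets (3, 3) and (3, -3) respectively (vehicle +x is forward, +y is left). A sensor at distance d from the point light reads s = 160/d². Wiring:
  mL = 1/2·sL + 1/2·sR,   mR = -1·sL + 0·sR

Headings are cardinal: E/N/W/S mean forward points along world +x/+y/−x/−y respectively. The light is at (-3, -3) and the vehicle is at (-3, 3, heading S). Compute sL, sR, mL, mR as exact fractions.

80/9 80/9 80/9 -80/9

left sensor world pos  = (0, 0); dL² = 18
right sensor world pos = (-6, 0); dR² = 18
sL = 160/18 = 80/9
sR = 160/18 = 80/9
mL = 1/2·sL + 1/2·sR = 80/9
mR = -1·sL + 0·sR = -80/9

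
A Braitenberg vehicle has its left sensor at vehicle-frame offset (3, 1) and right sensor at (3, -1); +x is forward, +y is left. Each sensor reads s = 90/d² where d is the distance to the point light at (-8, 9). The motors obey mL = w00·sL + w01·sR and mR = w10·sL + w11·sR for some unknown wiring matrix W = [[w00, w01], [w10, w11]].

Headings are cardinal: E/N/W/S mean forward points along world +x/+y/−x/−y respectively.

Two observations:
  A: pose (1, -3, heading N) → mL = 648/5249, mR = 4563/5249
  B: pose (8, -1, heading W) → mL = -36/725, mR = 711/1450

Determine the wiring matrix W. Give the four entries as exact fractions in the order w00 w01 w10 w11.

obs A: pose=(1,-3,N) → sL=18/29, sR=90/181, mL=648/5249, mR=4563/5249
obs B: pose=(8,-1,W) → sL=9/29, sR=9/25, mL=-36/725, mR=711/1450
sensor matrix S = [[18/29, 90/181], [9/29, 9/25]]; det S = 9072/131225
solve [mL_A; mL_B] = S·[w00; w01] and [mR_A; mR_B] = S·[w10; w11]:
  w00 = 1, w01 = -1, w10 = 1, w11 = 1/2

1 -1 1 1/2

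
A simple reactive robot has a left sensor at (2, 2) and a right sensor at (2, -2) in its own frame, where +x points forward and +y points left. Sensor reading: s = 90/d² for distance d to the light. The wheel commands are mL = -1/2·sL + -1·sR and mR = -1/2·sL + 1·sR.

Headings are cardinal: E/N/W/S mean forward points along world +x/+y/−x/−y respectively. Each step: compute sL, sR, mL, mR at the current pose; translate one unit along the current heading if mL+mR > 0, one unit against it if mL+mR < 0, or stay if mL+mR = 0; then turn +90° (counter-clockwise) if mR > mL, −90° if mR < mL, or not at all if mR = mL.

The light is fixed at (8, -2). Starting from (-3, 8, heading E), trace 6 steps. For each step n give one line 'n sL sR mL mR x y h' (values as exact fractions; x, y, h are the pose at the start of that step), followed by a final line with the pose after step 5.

0 2/5 18/29 -119/145 61/145 -3 8 E
1 9/34 45/122 -2079/4148 981/4148 -4 8 N
2 18/49 90/317 -7263/15533 1557/15533 -4 7 W
3 9/13 45/109 -2151/2834 189/2834 -3 7 S
4 2/5 18/29 -119/145 61/145 -3 8 E
5 9/34 45/122 -2079/4148 981/4148 -4 8 N
final -4 7 W

n=0: pose=(-3,8,E); sL=2/5, sR=18/29; mL=-119/145, mR=61/145; mL+mR=-2/5 → advance -1; mR−mL=36/29 → turn +1·90°
n=1: pose=(-4,8,N); sL=9/34, sR=45/122; mL=-2079/4148, mR=981/4148; mL+mR=-9/34 → advance -1; mR−mL=45/61 → turn +1·90°
n=2: pose=(-4,7,W); sL=18/49, sR=90/317; mL=-7263/15533, mR=1557/15533; mL+mR=-18/49 → advance -1; mR−mL=180/317 → turn +1·90°
n=3: pose=(-3,7,S); sL=9/13, sR=45/109; mL=-2151/2834, mR=189/2834; mL+mR=-9/13 → advance -1; mR−mL=90/109 → turn +1·90°
n=4: pose=(-3,8,E); sL=2/5, sR=18/29; mL=-119/145, mR=61/145; mL+mR=-2/5 → advance -1; mR−mL=36/29 → turn +1·90°
n=5: pose=(-4,8,N); sL=9/34, sR=45/122; mL=-2079/4148, mR=981/4148; mL+mR=-9/34 → advance -1; mR−mL=45/61 → turn +1·90°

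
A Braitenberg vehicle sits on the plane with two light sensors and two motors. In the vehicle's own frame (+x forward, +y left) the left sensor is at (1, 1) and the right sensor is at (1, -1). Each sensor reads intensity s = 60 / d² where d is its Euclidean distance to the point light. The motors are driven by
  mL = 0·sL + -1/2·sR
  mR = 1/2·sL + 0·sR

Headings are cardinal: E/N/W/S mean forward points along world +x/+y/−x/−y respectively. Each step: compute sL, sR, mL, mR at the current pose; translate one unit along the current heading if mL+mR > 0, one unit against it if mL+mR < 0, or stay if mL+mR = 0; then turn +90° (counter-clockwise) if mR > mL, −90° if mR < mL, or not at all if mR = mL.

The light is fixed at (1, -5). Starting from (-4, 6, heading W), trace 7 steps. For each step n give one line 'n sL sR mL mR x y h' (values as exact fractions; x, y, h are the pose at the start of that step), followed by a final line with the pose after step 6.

n=0: pose=(-4,6,W); sL=15/34, sR=1/3; mL=-1/6, mR=15/68; mL+mR=11/204 → advance +1; mR−mL=79/204 → turn +1·90°
n=1: pose=(-5,6,S); sL=12/25, sR=60/149; mL=-30/149, mR=6/25; mL+mR=144/3725 → advance +1; mR−mL=1644/3725 → turn +1·90°
n=2: pose=(-5,5,E); sL=30/73, sR=30/53; mL=-15/53, mR=15/73; mL+mR=-300/3869 → advance -1; mR−mL=1890/3869 → turn +1·90°
n=3: pose=(-6,5,N); sL=12/37, sR=60/157; mL=-30/157, mR=6/37; mL+mR=-168/5809 → advance -1; mR−mL=2052/5809 → turn +1·90°
n=4: pose=(-6,4,W); sL=15/32, sR=15/41; mL=-15/82, mR=15/64; mL+mR=135/2624 → advance +1; mR−mL=1095/2624 → turn +1·90°
n=5: pose=(-7,4,S); sL=60/113, sR=12/29; mL=-6/29, mR=30/113; mL+mR=192/3277 → advance +1; mR−mL=1548/3277 → turn +1·90°
n=6: pose=(-7,3,E); sL=6/13, sR=30/49; mL=-15/49, mR=3/13; mL+mR=-48/637 → advance -1; mR−mL=342/637 → turn +1·90°

0 15/34 1/3 -1/6 15/68 -4 6 W
1 12/25 60/149 -30/149 6/25 -5 6 S
2 30/73 30/53 -15/53 15/73 -5 5 E
3 12/37 60/157 -30/157 6/37 -6 5 N
4 15/32 15/41 -15/82 15/64 -6 4 W
5 60/113 12/29 -6/29 30/113 -7 4 S
6 6/13 30/49 -15/49 3/13 -7 3 E
final -8 3 N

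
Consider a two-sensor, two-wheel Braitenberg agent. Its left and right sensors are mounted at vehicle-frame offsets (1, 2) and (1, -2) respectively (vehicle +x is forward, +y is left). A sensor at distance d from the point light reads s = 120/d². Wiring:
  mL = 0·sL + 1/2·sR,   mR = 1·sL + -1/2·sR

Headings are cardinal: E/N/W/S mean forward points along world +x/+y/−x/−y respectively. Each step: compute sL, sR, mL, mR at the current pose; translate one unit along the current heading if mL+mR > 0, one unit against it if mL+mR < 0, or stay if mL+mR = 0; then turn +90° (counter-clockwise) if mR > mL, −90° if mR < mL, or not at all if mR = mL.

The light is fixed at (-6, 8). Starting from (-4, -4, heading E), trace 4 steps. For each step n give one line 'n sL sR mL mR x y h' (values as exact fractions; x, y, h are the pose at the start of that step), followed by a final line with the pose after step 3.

0 120/109 24/41 12/41 3612/4469 -4 -4 E
1 60/61 60/73 30/73 2550/4453 -3 -4 N
2 120/173 24/17 12/17 -36/2941 -3 -3 W
3 6/5 30/29 15/29 99/145 -4 -3 N
final -4 -2 W

n=0: pose=(-4,-4,E); sL=120/109, sR=24/41; mL=12/41, mR=3612/4469; mL+mR=120/109 → advance +1; mR−mL=2304/4469 → turn +1·90°
n=1: pose=(-3,-4,N); sL=60/61, sR=60/73; mL=30/73, mR=2550/4453; mL+mR=60/61 → advance +1; mR−mL=720/4453 → turn +1·90°
n=2: pose=(-3,-3,W); sL=120/173, sR=24/17; mL=12/17, mR=-36/2941; mL+mR=120/173 → advance +1; mR−mL=-2112/2941 → turn -1·90°
n=3: pose=(-4,-3,N); sL=6/5, sR=30/29; mL=15/29, mR=99/145; mL+mR=6/5 → advance +1; mR−mL=24/145 → turn +1·90°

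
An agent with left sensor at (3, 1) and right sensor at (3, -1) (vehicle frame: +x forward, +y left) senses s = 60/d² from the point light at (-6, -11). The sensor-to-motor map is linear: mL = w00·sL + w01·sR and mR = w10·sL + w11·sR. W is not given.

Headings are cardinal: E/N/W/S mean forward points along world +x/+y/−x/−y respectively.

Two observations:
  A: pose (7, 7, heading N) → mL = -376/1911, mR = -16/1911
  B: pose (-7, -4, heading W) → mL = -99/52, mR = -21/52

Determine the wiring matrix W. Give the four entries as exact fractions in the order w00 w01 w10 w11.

-1 -1 -1 1

obs A: pose=(7,7,N) → sL=4/39, sR=60/637, mL=-376/1911, mR=-16/1911
obs B: pose=(-7,-4,W) → sL=15/13, sR=3/4, mL=-99/52, mR=-21/52
sensor matrix S = [[4/39, 60/637], [15/13, 3/4]]; det S = -263/8281
solve [mL_A; mL_B] = S·[w00; w01] and [mR_A; mR_B] = S·[w10; w11]:
  w00 = -1, w01 = -1, w10 = -1, w11 = 1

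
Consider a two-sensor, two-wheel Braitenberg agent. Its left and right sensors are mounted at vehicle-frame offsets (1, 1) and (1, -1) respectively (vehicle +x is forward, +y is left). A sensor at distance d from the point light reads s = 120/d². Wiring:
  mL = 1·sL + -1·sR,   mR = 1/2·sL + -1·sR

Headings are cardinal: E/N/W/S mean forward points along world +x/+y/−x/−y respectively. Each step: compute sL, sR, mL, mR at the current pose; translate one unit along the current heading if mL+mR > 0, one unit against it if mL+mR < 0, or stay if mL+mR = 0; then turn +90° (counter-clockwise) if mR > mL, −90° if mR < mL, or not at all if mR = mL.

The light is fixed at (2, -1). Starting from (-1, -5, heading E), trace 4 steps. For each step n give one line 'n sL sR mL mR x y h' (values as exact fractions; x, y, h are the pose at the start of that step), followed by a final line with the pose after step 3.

0 120/13 120/29 1920/377 180/377 -1 -5 E
1 60/13 60/17 240/221 -270/221 0 -5 S
2 24/5 120/13 -288/65 -444/65 0 -4 W
3 15 30 -15 -45/2 1 -4 N
final 1 -5 E

n=0: pose=(-1,-5,E); sL=120/13, sR=120/29; mL=1920/377, mR=180/377; mL+mR=2100/377 → advance +1; mR−mL=-60/13 → turn -1·90°
n=1: pose=(0,-5,S); sL=60/13, sR=60/17; mL=240/221, mR=-270/221; mL+mR=-30/221 → advance -1; mR−mL=-30/13 → turn -1·90°
n=2: pose=(0,-4,W); sL=24/5, sR=120/13; mL=-288/65, mR=-444/65; mL+mR=-732/65 → advance -1; mR−mL=-12/5 → turn -1·90°
n=3: pose=(1,-4,N); sL=15, sR=30; mL=-15, mR=-45/2; mL+mR=-75/2 → advance -1; mR−mL=-15/2 → turn -1·90°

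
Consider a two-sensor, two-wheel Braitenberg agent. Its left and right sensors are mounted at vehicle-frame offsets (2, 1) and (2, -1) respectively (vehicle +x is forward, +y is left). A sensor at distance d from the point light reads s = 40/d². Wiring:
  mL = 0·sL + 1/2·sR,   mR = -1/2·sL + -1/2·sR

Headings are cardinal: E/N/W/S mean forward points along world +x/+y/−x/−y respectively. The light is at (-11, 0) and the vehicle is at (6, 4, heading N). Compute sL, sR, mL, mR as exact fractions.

10/73 1/9 1/18 -163/1314

left sensor world pos  = (5, 6); dL² = 292
right sensor world pos = (7, 6); dR² = 360
sL = 40/292 = 10/73
sR = 40/360 = 1/9
mL = 0·sL + 1/2·sR = 1/18
mR = -1/2·sL + -1/2·sR = -163/1314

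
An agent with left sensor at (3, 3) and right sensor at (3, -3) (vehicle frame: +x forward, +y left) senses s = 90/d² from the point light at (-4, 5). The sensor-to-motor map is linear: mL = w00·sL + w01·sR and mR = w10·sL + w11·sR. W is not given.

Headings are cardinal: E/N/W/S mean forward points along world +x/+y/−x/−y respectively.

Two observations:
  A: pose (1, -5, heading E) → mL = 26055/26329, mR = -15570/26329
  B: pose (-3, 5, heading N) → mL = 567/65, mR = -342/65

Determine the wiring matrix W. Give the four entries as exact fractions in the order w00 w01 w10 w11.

1 1/2 -1/2 -1/2

obs A: pose=(1,-5,E) → sL=90/113, sR=90/233, mL=26055/26329, mR=-15570/26329
obs B: pose=(-3,5,N) → sL=90/13, sR=18/5, mL=567/65, mR=-342/65
sensor matrix S = [[90/113, 90/233], [90/13, 18/5]]; det S = 66096/342277
solve [mL_A; mL_B] = S·[w00; w01] and [mR_A; mR_B] = S·[w10; w11]:
  w00 = 1, w01 = 1/2, w10 = -1/2, w11 = -1/2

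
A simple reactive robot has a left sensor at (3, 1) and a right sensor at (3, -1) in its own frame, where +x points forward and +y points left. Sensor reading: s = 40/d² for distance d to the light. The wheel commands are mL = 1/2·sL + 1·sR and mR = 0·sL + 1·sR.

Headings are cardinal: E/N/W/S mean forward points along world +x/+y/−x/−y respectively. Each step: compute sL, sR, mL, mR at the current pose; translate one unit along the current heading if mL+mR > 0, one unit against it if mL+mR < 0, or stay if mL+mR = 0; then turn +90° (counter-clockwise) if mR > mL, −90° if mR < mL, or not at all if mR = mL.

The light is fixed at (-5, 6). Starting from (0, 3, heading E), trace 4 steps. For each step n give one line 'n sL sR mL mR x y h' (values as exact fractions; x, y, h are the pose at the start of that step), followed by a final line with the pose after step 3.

n=0: pose=(0,3,E); sL=10/17, sR=1/2; mL=27/34, mR=1/2; mL+mR=22/17 → advance +1; mR−mL=-5/17 → turn -1·90°
n=1: pose=(1,3,S); sL=8/17, sR=40/61; mL=924/1037, mR=40/61; mL+mR=1604/1037 → advance +1; mR−mL=-4/17 → turn -1·90°
n=2: pose=(1,2,W); sL=20/17, sR=20/9; mL=430/153, mR=20/9; mL+mR=770/153 → advance +1; mR−mL=-10/17 → turn -1·90°
n=3: pose=(0,2,N); sL=40/17, sR=40/37; mL=1420/629, mR=40/37; mL+mR=2100/629 → advance +1; mR−mL=-20/17 → turn -1·90°

0 10/17 1/2 27/34 1/2 0 3 E
1 8/17 40/61 924/1037 40/61 1 3 S
2 20/17 20/9 430/153 20/9 1 2 W
3 40/17 40/37 1420/629 40/37 0 2 N
final 0 3 E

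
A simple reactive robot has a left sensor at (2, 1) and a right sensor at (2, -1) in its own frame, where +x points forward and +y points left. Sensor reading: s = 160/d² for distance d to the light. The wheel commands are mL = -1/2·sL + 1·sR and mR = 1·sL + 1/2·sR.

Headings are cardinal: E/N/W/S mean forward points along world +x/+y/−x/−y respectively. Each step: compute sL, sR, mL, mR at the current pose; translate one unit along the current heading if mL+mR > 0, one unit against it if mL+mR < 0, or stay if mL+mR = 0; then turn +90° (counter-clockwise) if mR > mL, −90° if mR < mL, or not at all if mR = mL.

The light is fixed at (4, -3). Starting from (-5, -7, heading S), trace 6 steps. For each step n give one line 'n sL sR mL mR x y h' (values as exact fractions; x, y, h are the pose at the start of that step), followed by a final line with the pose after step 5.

n=0: pose=(-5,-7,S); sL=8/5, sR=20/17; mL=32/85, mR=186/85; mL+mR=218/85 → advance +1; mR−mL=154/85 → turn +1·90°
n=1: pose=(-5,-8,E); sL=32/13, sR=32/17; mL=144/221, mR=752/221; mL+mR=896/221 → advance +1; mR−mL=608/221 → turn +1·90°
n=2: pose=(-4,-8,N); sL=16/9, sR=80/29; mL=488/261, mR=824/261; mL+mR=1312/261 → advance +1; mR−mL=112/87 → turn +1·90°
n=3: pose=(-4,-7,W); sL=32/25, sR=160/109; mL=2256/2725, mR=5488/2725; mL+mR=7744/2725 → advance +1; mR−mL=3232/2725 → turn +1·90°
n=4: pose=(-5,-7,S); sL=8/5, sR=20/17; mL=32/85, mR=186/85; mL+mR=218/85 → advance +1; mR−mL=154/85 → turn +1·90°
n=5: pose=(-5,-8,E); sL=32/13, sR=32/17; mL=144/221, mR=752/221; mL+mR=896/221 → advance +1; mR−mL=608/221 → turn +1·90°

0 8/5 20/17 32/85 186/85 -5 -7 S
1 32/13 32/17 144/221 752/221 -5 -8 E
2 16/9 80/29 488/261 824/261 -4 -8 N
3 32/25 160/109 2256/2725 5488/2725 -4 -7 W
4 8/5 20/17 32/85 186/85 -5 -7 S
5 32/13 32/17 144/221 752/221 -5 -8 E
final -4 -8 N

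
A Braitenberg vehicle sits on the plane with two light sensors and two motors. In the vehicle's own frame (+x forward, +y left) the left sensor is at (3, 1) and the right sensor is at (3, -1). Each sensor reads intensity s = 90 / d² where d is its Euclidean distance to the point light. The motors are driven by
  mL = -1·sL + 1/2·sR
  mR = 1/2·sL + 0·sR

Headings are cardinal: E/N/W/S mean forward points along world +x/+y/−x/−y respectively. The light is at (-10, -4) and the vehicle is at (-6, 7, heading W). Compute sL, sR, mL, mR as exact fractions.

left sensor world pos  = (-9, 6); dL² = 101
right sensor world pos = (-9, 8); dR² = 145
sL = 90/101 = 90/101
sR = 90/145 = 18/29
mL = -1·sL + 1/2·sR = -1701/2929
mR = 1/2·sL + 0·sR = 45/101

90/101 18/29 -1701/2929 45/101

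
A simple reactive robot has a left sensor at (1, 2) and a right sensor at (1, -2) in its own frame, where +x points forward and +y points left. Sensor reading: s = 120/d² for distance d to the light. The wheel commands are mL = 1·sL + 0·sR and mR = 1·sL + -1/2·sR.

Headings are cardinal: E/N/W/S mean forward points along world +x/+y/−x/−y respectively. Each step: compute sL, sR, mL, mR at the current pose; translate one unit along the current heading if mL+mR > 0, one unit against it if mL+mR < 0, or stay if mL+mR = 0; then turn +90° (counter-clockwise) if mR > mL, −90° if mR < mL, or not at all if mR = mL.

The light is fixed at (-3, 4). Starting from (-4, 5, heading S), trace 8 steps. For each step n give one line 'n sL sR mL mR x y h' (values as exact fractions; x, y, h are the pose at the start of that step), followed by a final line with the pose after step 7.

n=0: pose=(-4,5,S); sL=120, sR=40/3; mL=120, mR=340/3; mL+mR=700/3 → advance +1; mR−mL=-20/3 → turn -1·90°
n=1: pose=(-4,4,W); sL=15, sR=15; mL=15, mR=15/2; mL+mR=45/2 → advance +1; mR−mL=-15/2 → turn -1·90°
n=2: pose=(-5,4,N); sL=120/17, sR=120; mL=120/17, mR=-900/17; mL+mR=-780/17 → advance -1; mR−mL=-60 → turn -1·90°
n=3: pose=(-5,3,E); sL=60, sR=12; mL=60, mR=54; mL+mR=114 → advance +1; mR−mL=-6 → turn -1·90°
n=4: pose=(-4,3,S); sL=24, sR=120/13; mL=24, mR=252/13; mL+mR=564/13 → advance +1; mR−mL=-60/13 → turn -1·90°
n=5: pose=(-4,2,W); sL=6, sR=30; mL=6, mR=-9; mL+mR=-3 → advance -1; mR−mL=-15 → turn -1·90°
n=6: pose=(-3,2,N); sL=24, sR=24; mL=24, mR=12; mL+mR=36 → advance +1; mR−mL=-12 → turn -1·90°
n=7: pose=(-3,3,E); sL=60, sR=12; mL=60, mR=54; mL+mR=114 → advance +1; mR−mL=-6 → turn -1·90°

0 120 40/3 120 340/3 -4 5 S
1 15 15 15 15/2 -4 4 W
2 120/17 120 120/17 -900/17 -5 4 N
3 60 12 60 54 -5 3 E
4 24 120/13 24 252/13 -4 3 S
5 6 30 6 -9 -4 2 W
6 24 24 24 12 -3 2 N
7 60 12 60 54 -3 3 E
final -2 3 S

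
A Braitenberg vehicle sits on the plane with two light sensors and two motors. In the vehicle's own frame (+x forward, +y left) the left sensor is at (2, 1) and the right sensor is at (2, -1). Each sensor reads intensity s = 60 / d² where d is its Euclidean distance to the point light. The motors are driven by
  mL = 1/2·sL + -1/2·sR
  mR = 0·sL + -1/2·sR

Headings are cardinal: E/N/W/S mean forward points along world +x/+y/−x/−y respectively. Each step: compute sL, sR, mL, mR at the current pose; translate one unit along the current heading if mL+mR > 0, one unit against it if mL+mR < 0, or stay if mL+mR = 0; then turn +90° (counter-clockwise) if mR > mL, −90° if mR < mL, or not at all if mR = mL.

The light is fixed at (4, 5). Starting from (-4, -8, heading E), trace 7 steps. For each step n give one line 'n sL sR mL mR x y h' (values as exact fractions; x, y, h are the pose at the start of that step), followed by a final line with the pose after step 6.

0 1/3 15/58 13/348 -15/116 -4 -8 E
1 60/289 12/65 216/18785 -6/65 -5 -8 S
2 6/29 30/121 -72/3509 -15/121 -5 -7 W
3 60/181 60/149 -960/26969 -30/149 -4 -7 N
4 1/3 15/58 13/348 -15/116 -4 -8 E
5 60/289 12/65 216/18785 -6/65 -5 -8 S
6 6/29 30/121 -72/3509 -15/121 -5 -7 W
final -4 -7 N

n=0: pose=(-4,-8,E); sL=1/3, sR=15/58; mL=13/348, mR=-15/116; mL+mR=-8/87 → advance -1; mR−mL=-1/6 → turn -1·90°
n=1: pose=(-5,-8,S); sL=60/289, sR=12/65; mL=216/18785, mR=-6/65; mL+mR=-1518/18785 → advance -1; mR−mL=-30/289 → turn -1·90°
n=2: pose=(-5,-7,W); sL=6/29, sR=30/121; mL=-72/3509, mR=-15/121; mL+mR=-507/3509 → advance -1; mR−mL=-3/29 → turn -1·90°
n=3: pose=(-4,-7,N); sL=60/181, sR=60/149; mL=-960/26969, mR=-30/149; mL+mR=-6390/26969 → advance -1; mR−mL=-30/181 → turn -1·90°
n=4: pose=(-4,-8,E); sL=1/3, sR=15/58; mL=13/348, mR=-15/116; mL+mR=-8/87 → advance -1; mR−mL=-1/6 → turn -1·90°
n=5: pose=(-5,-8,S); sL=60/289, sR=12/65; mL=216/18785, mR=-6/65; mL+mR=-1518/18785 → advance -1; mR−mL=-30/289 → turn -1·90°
n=6: pose=(-5,-7,W); sL=6/29, sR=30/121; mL=-72/3509, mR=-15/121; mL+mR=-507/3509 → advance -1; mR−mL=-3/29 → turn -1·90°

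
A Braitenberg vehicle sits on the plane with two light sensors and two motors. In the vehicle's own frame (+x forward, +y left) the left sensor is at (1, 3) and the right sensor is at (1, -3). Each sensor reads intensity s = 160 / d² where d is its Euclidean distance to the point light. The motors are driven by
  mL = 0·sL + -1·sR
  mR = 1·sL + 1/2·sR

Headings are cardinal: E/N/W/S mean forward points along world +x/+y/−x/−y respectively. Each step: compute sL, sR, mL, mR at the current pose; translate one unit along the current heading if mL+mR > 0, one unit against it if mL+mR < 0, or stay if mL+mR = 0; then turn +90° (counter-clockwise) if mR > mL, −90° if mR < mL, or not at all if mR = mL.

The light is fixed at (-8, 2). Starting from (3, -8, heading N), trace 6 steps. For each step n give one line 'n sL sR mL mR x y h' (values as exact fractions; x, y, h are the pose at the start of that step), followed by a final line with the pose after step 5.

0 32/29 160/277 -160/277 11184/8033 3 -8 N
1 40/61 20/17 -20/17 1290/1037 3 -7 W
2 160/269 160/149 -160/149 45360/40081 2 -7 S
3 16/17 16/29 -16/29 600/493 2 -8 E
4 32/29 160/277 -160/277 11184/8033 3 -8 N
5 40/61 20/17 -20/17 1290/1037 3 -7 W
final 2 -7 S

n=0: pose=(3,-8,N); sL=32/29, sR=160/277; mL=-160/277, mR=11184/8033; mL+mR=6544/8033 → advance +1; mR−mL=15824/8033 → turn +1·90°
n=1: pose=(3,-7,W); sL=40/61, sR=20/17; mL=-20/17, mR=1290/1037; mL+mR=70/1037 → advance +1; mR−mL=2510/1037 → turn +1·90°
n=2: pose=(2,-7,S); sL=160/269, sR=160/149; mL=-160/149, mR=45360/40081; mL+mR=2320/40081 → advance +1; mR−mL=88400/40081 → turn +1·90°
n=3: pose=(2,-8,E); sL=16/17, sR=16/29; mL=-16/29, mR=600/493; mL+mR=328/493 → advance +1; mR−mL=872/493 → turn +1·90°
n=4: pose=(3,-8,N); sL=32/29, sR=160/277; mL=-160/277, mR=11184/8033; mL+mR=6544/8033 → advance +1; mR−mL=15824/8033 → turn +1·90°
n=5: pose=(3,-7,W); sL=40/61, sR=20/17; mL=-20/17, mR=1290/1037; mL+mR=70/1037 → advance +1; mR−mL=2510/1037 → turn +1·90°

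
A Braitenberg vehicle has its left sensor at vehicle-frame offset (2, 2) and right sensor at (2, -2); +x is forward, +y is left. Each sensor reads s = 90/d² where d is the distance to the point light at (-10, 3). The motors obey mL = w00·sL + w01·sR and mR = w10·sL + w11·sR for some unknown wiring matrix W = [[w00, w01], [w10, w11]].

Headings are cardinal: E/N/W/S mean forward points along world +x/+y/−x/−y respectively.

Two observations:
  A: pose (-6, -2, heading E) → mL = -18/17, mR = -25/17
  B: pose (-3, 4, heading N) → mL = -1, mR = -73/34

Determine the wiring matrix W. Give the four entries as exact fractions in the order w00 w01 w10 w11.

0 -1 -1 1/2

obs A: pose=(-6,-2,E) → sL=2, sR=18/17, mL=-18/17, mR=-25/17
obs B: pose=(-3,4,N) → sL=45/17, sR=1, mL=-1, mR=-73/34
sensor matrix S = [[2, 18/17], [45/17, 1]]; det S = -232/289
solve [mL_A; mL_B] = S·[w00; w01] and [mR_A; mR_B] = S·[w10; w11]:
  w00 = 0, w01 = -1, w10 = -1, w11 = 1/2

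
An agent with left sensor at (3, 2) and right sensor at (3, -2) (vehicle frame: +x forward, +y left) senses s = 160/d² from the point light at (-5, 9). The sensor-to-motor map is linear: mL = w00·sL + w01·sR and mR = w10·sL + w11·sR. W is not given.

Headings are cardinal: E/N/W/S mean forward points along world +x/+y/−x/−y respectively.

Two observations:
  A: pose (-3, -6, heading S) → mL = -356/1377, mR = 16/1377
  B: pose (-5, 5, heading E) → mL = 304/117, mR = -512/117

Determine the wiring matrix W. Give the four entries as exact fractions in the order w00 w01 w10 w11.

1/2 -1 -1/2 1/2

obs A: pose=(-3,-6,S) → sL=8/17, sR=40/81, mL=-356/1377, mR=16/1377
obs B: pose=(-5,5,E) → sL=160/13, sR=32/9, mL=304/117, mR=-512/117
sensor matrix S = [[8/17, 40/81], [160/13, 32/9]]; det S = -78848/17901
solve [mL_A; mL_B] = S·[w00; w01] and [mR_A; mR_B] = S·[w10; w11]:
  w00 = 1/2, w01 = -1, w10 = -1/2, w11 = 1/2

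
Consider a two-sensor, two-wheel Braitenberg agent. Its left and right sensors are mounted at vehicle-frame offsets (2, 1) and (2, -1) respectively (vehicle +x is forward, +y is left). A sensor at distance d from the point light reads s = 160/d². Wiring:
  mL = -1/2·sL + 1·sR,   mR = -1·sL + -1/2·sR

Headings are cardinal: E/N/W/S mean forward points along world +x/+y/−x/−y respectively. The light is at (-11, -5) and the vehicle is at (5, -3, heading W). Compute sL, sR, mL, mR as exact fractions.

160/197 32/41 3024/8077 -9712/8077

left sensor world pos  = (3, -4); dL² = 197
right sensor world pos = (3, -2); dR² = 205
sL = 160/197 = 160/197
sR = 160/205 = 32/41
mL = -1/2·sL + 1·sR = 3024/8077
mR = -1·sL + -1/2·sR = -9712/8077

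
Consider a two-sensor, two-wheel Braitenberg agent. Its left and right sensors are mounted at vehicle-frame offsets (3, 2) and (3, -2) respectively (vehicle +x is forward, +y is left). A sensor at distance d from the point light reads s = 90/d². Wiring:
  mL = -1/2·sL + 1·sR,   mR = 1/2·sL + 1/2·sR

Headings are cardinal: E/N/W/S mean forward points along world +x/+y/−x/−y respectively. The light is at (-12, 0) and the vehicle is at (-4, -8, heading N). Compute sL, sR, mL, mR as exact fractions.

90/61 18/25 -27/1525 1674/1525

left sensor world pos  = (-6, -5); dL² = 61
right sensor world pos = (-2, -5); dR² = 125
sL = 90/61 = 90/61
sR = 90/125 = 18/25
mL = -1/2·sL + 1·sR = -27/1525
mR = 1/2·sL + 1/2·sR = 1674/1525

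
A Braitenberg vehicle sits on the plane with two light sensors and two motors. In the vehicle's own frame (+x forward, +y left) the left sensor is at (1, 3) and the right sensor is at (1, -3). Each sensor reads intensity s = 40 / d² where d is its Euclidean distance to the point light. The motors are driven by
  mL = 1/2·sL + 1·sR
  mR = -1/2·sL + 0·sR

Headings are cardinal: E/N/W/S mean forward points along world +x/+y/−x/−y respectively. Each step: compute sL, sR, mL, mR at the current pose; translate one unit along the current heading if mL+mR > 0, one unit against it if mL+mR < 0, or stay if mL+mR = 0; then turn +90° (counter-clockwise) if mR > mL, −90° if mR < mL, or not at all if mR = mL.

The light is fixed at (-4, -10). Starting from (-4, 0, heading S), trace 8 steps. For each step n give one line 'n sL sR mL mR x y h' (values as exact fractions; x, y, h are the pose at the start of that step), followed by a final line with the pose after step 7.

n=0: pose=(-4,0,S); sL=4/9, sR=4/9; mL=2/3, mR=-2/9; mL+mR=4/9 → advance +1; mR−mL=-8/9 → turn -1·90°
n=1: pose=(-4,-1,W); sL=40/37, sR=8/29; mL=876/1073, mR=-20/37; mL+mR=8/29 → advance +1; mR−mL=-1456/1073 → turn -1·90°
n=2: pose=(-5,-1,N); sL=10/29, sR=5/13; mL=210/377, mR=-5/29; mL+mR=5/13 → advance +1; mR−mL=-275/377 → turn -1·90°
n=3: pose=(-5,0,E); sL=40/169, sR=40/49; mL=7740/8281, mR=-20/169; mL+mR=40/49 → advance +1; mR−mL=-8720/8281 → turn -1·90°
n=4: pose=(-4,0,S); sL=4/9, sR=4/9; mL=2/3, mR=-2/9; mL+mR=4/9 → advance +1; mR−mL=-8/9 → turn -1·90°
n=5: pose=(-4,-1,W); sL=40/37, sR=8/29; mL=876/1073, mR=-20/37; mL+mR=8/29 → advance +1; mR−mL=-1456/1073 → turn -1·90°
n=6: pose=(-5,-1,N); sL=10/29, sR=5/13; mL=210/377, mR=-5/29; mL+mR=5/13 → advance +1; mR−mL=-275/377 → turn -1·90°
n=7: pose=(-5,0,E); sL=40/169, sR=40/49; mL=7740/8281, mR=-20/169; mL+mR=40/49 → advance +1; mR−mL=-8720/8281 → turn -1·90°

0 4/9 4/9 2/3 -2/9 -4 0 S
1 40/37 8/29 876/1073 -20/37 -4 -1 W
2 10/29 5/13 210/377 -5/29 -5 -1 N
3 40/169 40/49 7740/8281 -20/169 -5 0 E
4 4/9 4/9 2/3 -2/9 -4 0 S
5 40/37 8/29 876/1073 -20/37 -4 -1 W
6 10/29 5/13 210/377 -5/29 -5 -1 N
7 40/169 40/49 7740/8281 -20/169 -5 0 E
final -4 0 S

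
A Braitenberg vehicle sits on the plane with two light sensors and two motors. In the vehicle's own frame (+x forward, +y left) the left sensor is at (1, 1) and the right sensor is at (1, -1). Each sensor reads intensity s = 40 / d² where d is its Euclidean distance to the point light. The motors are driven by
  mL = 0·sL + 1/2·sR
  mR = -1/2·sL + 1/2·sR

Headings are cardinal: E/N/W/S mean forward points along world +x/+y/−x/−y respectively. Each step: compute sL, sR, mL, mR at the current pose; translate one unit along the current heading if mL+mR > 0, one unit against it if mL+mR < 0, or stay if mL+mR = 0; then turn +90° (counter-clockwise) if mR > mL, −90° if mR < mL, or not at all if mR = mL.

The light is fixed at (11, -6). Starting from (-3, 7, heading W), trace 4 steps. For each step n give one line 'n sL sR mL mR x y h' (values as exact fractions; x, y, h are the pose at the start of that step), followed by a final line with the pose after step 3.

n=0: pose=(-3,7,W); sL=40/369, sR=40/421; mL=20/421, mR=-1040/155349; mL+mR=6340/155349 → advance +1; mR−mL=-20/369 → turn -1·90°
n=1: pose=(-4,7,N); sL=10/113, sR=5/49; mL=5/98, mR=75/11074; mL+mR=320/5537 → advance +1; mR−mL=-5/113 → turn -1·90°
n=2: pose=(-4,8,E); sL=40/421, sR=8/73; mL=4/73, mR=224/30733; mL+mR=1908/30733 → advance +1; mR−mL=-20/421 → turn -1·90°
n=3: pose=(-3,8,S); sL=20/169, sR=20/197; mL=10/197, mR=-280/33293; mL+mR=1410/33293 → advance +1; mR−mL=-10/169 → turn -1·90°

0 40/369 40/421 20/421 -1040/155349 -3 7 W
1 10/113 5/49 5/98 75/11074 -4 7 N
2 40/421 8/73 4/73 224/30733 -4 8 E
3 20/169 20/197 10/197 -280/33293 -3 8 S
final -3 7 W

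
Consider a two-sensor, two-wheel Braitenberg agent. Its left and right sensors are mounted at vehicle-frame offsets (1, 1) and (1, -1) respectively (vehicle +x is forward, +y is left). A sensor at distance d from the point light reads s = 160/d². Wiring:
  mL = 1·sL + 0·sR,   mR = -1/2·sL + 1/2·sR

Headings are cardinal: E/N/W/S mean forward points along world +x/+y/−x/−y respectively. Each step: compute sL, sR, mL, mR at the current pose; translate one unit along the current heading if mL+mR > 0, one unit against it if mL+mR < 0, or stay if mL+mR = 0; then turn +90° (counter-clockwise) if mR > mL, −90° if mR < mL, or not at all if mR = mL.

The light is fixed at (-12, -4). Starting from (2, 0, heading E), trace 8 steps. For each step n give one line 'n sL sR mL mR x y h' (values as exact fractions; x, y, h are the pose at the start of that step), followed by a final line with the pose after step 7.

n=0: pose=(2,0,E); sL=16/25, sR=80/117; mL=16/25, mR=64/2925; mL+mR=1936/2925 → advance +1; mR−mL=-1808/2925 → turn -1·90°
n=1: pose=(3,0,S); sL=32/53, sR=32/41; mL=32/53, mR=192/2173; mL+mR=1504/2173 → advance +1; mR−mL=-1120/2173 → turn -1·90°
n=2: pose=(3,-1,W); sL=4/5, sR=40/53; mL=4/5, mR=-6/265; mL+mR=206/265 → advance +1; mR−mL=-218/265 → turn -1·90°
n=3: pose=(2,-1,N); sL=32/37, sR=160/241; mL=32/37, mR=-896/8917; mL+mR=6816/8917 → advance +1; mR−mL=-8608/8917 → turn -1·90°
n=4: pose=(2,0,E); sL=16/25, sR=80/117; mL=16/25, mR=64/2925; mL+mR=1936/2925 → advance +1; mR−mL=-1808/2925 → turn -1·90°
n=5: pose=(3,0,S); sL=32/53, sR=32/41; mL=32/53, mR=192/2173; mL+mR=1504/2173 → advance +1; mR−mL=-1120/2173 → turn -1·90°
n=6: pose=(3,-1,W); sL=4/5, sR=40/53; mL=4/5, mR=-6/265; mL+mR=206/265 → advance +1; mR−mL=-218/265 → turn -1·90°
n=7: pose=(2,-1,N); sL=32/37, sR=160/241; mL=32/37, mR=-896/8917; mL+mR=6816/8917 → advance +1; mR−mL=-8608/8917 → turn -1·90°

0 16/25 80/117 16/25 64/2925 2 0 E
1 32/53 32/41 32/53 192/2173 3 0 S
2 4/5 40/53 4/5 -6/265 3 -1 W
3 32/37 160/241 32/37 -896/8917 2 -1 N
4 16/25 80/117 16/25 64/2925 2 0 E
5 32/53 32/41 32/53 192/2173 3 0 S
6 4/5 40/53 4/5 -6/265 3 -1 W
7 32/37 160/241 32/37 -896/8917 2 -1 N
final 2 0 E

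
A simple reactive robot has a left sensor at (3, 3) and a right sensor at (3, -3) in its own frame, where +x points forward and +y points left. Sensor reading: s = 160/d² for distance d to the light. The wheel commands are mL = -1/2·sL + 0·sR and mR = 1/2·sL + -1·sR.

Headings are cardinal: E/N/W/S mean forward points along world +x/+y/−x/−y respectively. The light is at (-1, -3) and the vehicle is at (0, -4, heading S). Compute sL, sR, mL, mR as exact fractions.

5 8 -5/2 -11/2

left sensor world pos  = (3, -7); dL² = 32
right sensor world pos = (-3, -7); dR² = 20
sL = 160/32 = 5
sR = 160/20 = 8
mL = -1/2·sL + 0·sR = -5/2
mR = 1/2·sL + -1·sR = -11/2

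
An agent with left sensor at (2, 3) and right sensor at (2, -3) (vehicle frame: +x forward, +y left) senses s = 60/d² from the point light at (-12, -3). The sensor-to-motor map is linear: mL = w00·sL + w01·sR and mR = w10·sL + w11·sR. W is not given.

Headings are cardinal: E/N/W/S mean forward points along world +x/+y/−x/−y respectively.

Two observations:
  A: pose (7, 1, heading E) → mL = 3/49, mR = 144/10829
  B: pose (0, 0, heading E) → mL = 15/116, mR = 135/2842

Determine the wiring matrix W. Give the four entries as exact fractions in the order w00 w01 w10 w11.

obs A: pose=(7,1,E) → sL=6/49, sR=30/221, mL=3/49, mR=144/10829
obs B: pose=(0,0,E) → sL=15/58, sR=15/49, mL=15/116, mR=135/2842
sensor matrix S = [[6/49, 30/221], [15/58, 15/49]]; det S = 36585/15388009
solve [mL_A; mL_B] = S·[w00; w01] and [mR_A; mR_B] = S·[w10; w11]:
  w00 = 1/2, w01 = 0, w10 = -1, w11 = 1

1/2 0 -1 1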